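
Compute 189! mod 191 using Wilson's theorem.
(190)! = (189)! × (190) ≡ -1 mod 191. So (189)! ≡ -1 × (190)^(-1) ≡ (-1)×(-1) = 1 mod 191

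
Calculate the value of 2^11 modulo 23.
By repeated squaring (mod 23): 2^{1}≡2, 2^{2}≡4, 2^{4}≡16, 2^{8}≡3. Then 2^{11} = 2^{8+2+1} ≡ 3 × 4 × 2 ≡ 1 (mod 23)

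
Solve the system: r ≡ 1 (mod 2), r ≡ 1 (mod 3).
M = 2 × 3 = 6. M₁ = 3, y₁ ≡ 1 (mod 2). M₂ = 2, y₂ ≡ 2 (mod 3). r = 1×3×1 + 1×2×2 ≡ 1 (mod 6)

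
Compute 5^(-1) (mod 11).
Since 11 is prime, by Fermat 5^(-1) ≡ 5^{9} ≡ 9 (mod 11). Verify: 5 × 9 = 45 ≡ 1 (mod 11)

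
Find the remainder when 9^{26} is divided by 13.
By Fermat: 9^{12} ≡ 1 (mod 13). 26 = 2×12 + 2. So 9^{26} ≡ 9^{2} ≡ 3 (mod 13)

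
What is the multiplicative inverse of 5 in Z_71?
Since 71 is prime, by Fermat 5^(-1) ≡ 5^{69} ≡ 57 (mod 71). Verify: 5 × 57 = 285 ≡ 1 (mod 71)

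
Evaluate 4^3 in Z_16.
4^{3} = 64 ≡ 0 mod 16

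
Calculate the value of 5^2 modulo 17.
5^{2} = 25 ≡ 8 mod 17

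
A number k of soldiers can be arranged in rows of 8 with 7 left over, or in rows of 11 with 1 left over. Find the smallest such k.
M = 8 × 11 = 88. M₁ = 11, y₁ ≡ 3 (mod 8). M₂ = 8, y₂ ≡ 7 (mod 11). k = 7×11×3 + 1×8×7 ≡ 23 (mod 88)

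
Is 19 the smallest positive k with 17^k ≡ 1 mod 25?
Powers of 17 mod 25: 17^1≡17, 17^2≡14, 17^3≡13, 17^4≡21, 17^5≡7, 17^6≡19, 17^7≡23, 17^8≡16, 17^9≡22, 17^10≡24, 17^11≡8, 17^12≡11, 17^13≡12, 17^14≡4, 17^15≡18, 17^16≡6, 17^17≡2, 17^18≡9, 17^19≡3, 17^20≡1. 17^19≡3≢1, so ord ≠ 19. No, the actual order is 20.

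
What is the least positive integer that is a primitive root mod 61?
g = 2. Powers: [2, 4, 8, 16, 32, 3, 6, 12, ...] generates all 60 non-zero residues.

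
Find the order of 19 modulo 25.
Powers of 19 mod 25: 19^1≡19, 19^2≡11, 19^3≡9, 19^4≡21, 19^5≡24, 19^6≡6, 19^7≡14, 19^8≡16, 19^9≡4, 19^10≡1. ord_25(19) = 10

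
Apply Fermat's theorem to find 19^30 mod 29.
By Fermat: 19^{28} ≡ 1 mod 29. So 19^{30} = 19^{28} · 19^{2} ≡ 19^{2} ≡ 13 mod 29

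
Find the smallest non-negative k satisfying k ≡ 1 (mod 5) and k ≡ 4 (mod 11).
M = 5 × 11 = 55. M₁ = 11, y₁ ≡ 1 (mod 5). M₂ = 5, y₂ ≡ 9 (mod 11). k = 1×11×1 + 4×5×9 ≡ 26 (mod 55)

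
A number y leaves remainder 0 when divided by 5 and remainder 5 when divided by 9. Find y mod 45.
M = 5 × 9 = 45. M₁ = 9, y₁ ≡ 4 mod 5. M₂ = 5, y₂ ≡ 2 mod 9. y = 0×9×4 + 5×5×2 ≡ 5 mod 45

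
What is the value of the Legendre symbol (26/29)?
(26/29) = 26^{14} mod 29 = -1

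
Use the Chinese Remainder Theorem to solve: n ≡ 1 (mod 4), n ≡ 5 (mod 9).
M = 4 × 9 = 36. M₁ = 9, y₁ ≡ 1 (mod 4). M₂ = 4, y₂ ≡ 7 (mod 9). n = 1×9×1 + 5×4×7 ≡ 5 (mod 36)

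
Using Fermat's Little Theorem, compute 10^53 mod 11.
By Fermat: 10^{10} ≡ 1 (mod 11). 53 = 5×10 + 3. So 10^{53} ≡ 10^{3} ≡ 10 (mod 11)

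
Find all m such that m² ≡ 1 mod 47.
The square roots of 1 mod 47 are 1 and 46. Verify: 1² = 1 ≡ 1 mod 47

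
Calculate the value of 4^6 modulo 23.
By repeated squaring mod 23: 4^{1}≡4, 4^{2}≡16, 4^{4}≡3. Then 4^{6} = 4^{4+2} ≡ 3 × 16 ≡ 2 mod 23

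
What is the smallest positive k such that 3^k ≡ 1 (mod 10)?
Powers of 3 mod 10: 3^1≡3, 3^2≡9, 3^3≡7, 3^4≡1. ord_10(3) = 4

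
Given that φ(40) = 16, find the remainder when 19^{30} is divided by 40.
By Euler: 19^{16} ≡ 1 mod 40 since gcd(19, 40) = 1. 30 = 1×16 + 14. So 19^{30} ≡ 19^{14} ≡ 1 mod 40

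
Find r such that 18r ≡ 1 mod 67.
Since 67 is prime, by Fermat 18^(-1) ≡ 18^{65} ≡ 41 mod 67. Verify: 18 × 41 = 738 ≡ 1 mod 67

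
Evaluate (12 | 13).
(12/13) = 12^{6} mod 13 = 1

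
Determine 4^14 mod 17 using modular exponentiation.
By repeated squaring mod 17: 4^{1}≡4, 4^{2}≡16, 4^{4}≡1, 4^{8}≡1. Then 4^{14} = 4^{8+4+2} ≡ 1 × 1 × 16 ≡ 16 mod 17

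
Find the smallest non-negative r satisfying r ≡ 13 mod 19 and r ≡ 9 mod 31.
M = 19 × 31 = 589. M₁ = 31, y₁ ≡ 8 mod 19. M₂ = 19, y₂ ≡ 18 mod 31. r = 13×31×8 + 9×19×18 ≡ 412 mod 589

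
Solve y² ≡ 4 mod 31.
The square roots of 4 mod 31 are 2 and 29. Verify: 2² = 4 ≡ 4 mod 31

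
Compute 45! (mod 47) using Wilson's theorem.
(46)! = (45)! × (46) ≡ -1 (mod 47). So (45)! ≡ -1 × (46)^(-1) ≡ (-1)×(-1) = 1 (mod 47)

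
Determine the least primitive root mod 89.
g = 3. Powers: [3, 9, 27, 81, 65, 17, 51, 64, 14, ...] generates all 88 non-zero residues.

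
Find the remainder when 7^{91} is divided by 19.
By Fermat: 7^{18} ≡ 1 (mod 19). 91 = 5×18 + 1. So 7^{91} ≡ 7^{1} ≡ 7 (mod 19)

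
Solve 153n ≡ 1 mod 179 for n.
Since 179 is prime, by Fermat 153^(-1) ≡ 153^{177} ≡ 117 mod 179. Verify: 153 × 117 = 17901 ≡ 1 mod 179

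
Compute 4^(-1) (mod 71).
Since 71 is prime, by Fermat 4^(-1) ≡ 4^{69} ≡ 18 (mod 71). Verify: 4 × 18 = 72 ≡ 1 (mod 71)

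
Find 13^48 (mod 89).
By repeated squaring (mod 89): 13^{1}≡13, 13^{2}≡80, 13^{4}≡81, 13^{8}≡64, 13^{16}≡2, 13^{32}≡4. Then 13^{48} = 13^{32+16} ≡ 4 × 2 ≡ 8 (mod 89)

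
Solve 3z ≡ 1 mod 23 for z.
Since 23 is prime, by Fermat 3^(-1) ≡ 3^{21} ≡ 8 mod 23. Verify: 3 × 8 = 24 ≡ 1 mod 23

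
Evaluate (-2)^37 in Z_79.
By repeated squaring mod 79: (-2)^{1}≡77, (-2)^{2}≡4, (-2)^{4}≡16, (-2)^{8}≡19, (-2)^{16}≡45, (-2)^{32}≡50. Then (-2)^{37} = (-2)^{32+4+1} ≡ 50 × 16 × 77 ≡ 59 mod 79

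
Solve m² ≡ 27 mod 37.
The square roots of 27 mod 37 are 8 and 29. Verify: 8² = 64 ≡ 27 mod 37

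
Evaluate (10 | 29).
(10/29) = 10^{14} mod 29 = -1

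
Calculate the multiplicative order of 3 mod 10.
Powers of 3 mod 10: 3^1≡3, 3^2≡9, 3^3≡7, 3^4≡1. ord_10(3) = 4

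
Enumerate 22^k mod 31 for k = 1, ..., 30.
22^1, 22^2, ..., 22^{30} mod 31: [22, 19, 15, 20, 6, 8, 21, 28, 27, 5, 17, 2, 13, 7, 30, 9, 12, 16, 11, 25, 23, 10, 3, 4, 26, 14, 29, 18, 24, 1]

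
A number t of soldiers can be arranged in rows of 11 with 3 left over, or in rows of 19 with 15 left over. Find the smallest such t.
M = 11 × 19 = 209. M₁ = 19, y₁ ≡ 7 mod 11. M₂ = 11, y₂ ≡ 7 mod 19. t = 3×19×7 + 15×11×7 ≡ 91 mod 209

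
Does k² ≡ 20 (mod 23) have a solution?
By Euler's criterion: 20^{11} ≡ 22 (mod 23). Since this equals -1 (≡ 22), 20 is not a QR.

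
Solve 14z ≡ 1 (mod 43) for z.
Since 43 is prime, by Fermat 14^(-1) ≡ 14^{41} ≡ 40 (mod 43). Verify: 14 × 40 = 560 ≡ 1 (mod 43)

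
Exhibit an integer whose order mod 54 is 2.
53 has order 2 mod 54 since 53^{2} ≡ 1 mod 54 and no smaller power works.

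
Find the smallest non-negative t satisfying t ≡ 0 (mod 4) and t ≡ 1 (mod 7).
M = 4 × 7 = 28. M₁ = 7, y₁ ≡ 3 (mod 4). M₂ = 4, y₂ ≡ 2 (mod 7). t = 0×7×3 + 1×4×2 ≡ 8 (mod 28)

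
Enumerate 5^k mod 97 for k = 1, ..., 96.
5^1, 5^2, ..., 5^{96} mod 97: [5, 25, 28, 43, 21, 8, 40, 6, 30, 53, 71, 64, 29, 48, 46, 36, 83, 27, 38, 93, 77, 94, 82, 22, 13, 65, 34, 73, 74, 79, 7, 35, 78, 2, 10, 50, 56, 86, 42, 16, 80, 12, 60, 9, 45, 31, 58, 96, 92, 72, 69, 54, 76, 89, 57, 91, 67, 44, 26, 33, 68, 49, 51, 61, 14, 70, 59, 4, 20, 3, 15, 75, 84, 32, 63, 24, 23, 18, 90, 62, 19, 95, 87, 47, 41, 11, 55, 81, 17, 85, 37, 88, 52, 66, 39, 1]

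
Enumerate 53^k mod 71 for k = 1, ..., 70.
53^1, 53^2, ..., 53^{70} mod 71: [53, 40, 61, 38, 26, 29, 46, 24, 65, 37, 44, 60, 56, 57, 39, 8, 69, 36, 62, 20, 66, 19, 13, 50, 23, 12, 68, 54, 22, 30, 28, 64, 55, 4, 70, 18, 31, 10, 33, 45, 42, 25, 47, 6, 34, 27, 11, 15, 14, 32, 63, 2, 35, 9, 51, 5, 52, 58, 21, 48, 59, 3, 17, 49, 41, 43, 7, 16, 67, 1]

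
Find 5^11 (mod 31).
By repeated squaring (mod 31): 5^{1}≡5, 5^{2}≡25, 5^{4}≡5, 5^{8}≡25. Then 5^{11} = 5^{8+2+1} ≡ 25 × 25 × 5 ≡ 25 (mod 31)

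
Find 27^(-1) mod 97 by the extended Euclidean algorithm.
Extended GCD: 27(18) + 97(-5) = 1. So 27^(-1) ≡ 18 mod 97. Verify: 27 × 18 = 486 ≡ 1 mod 97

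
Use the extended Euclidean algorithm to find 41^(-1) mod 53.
Extended GCD: 41(22) + 53(-17) = 1. So 41^(-1) ≡ 22 (mod 53). Verify: 41 × 22 = 902 ≡ 1 (mod 53)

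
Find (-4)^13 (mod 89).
By repeated squaring (mod 89): (-4)^{1}≡85, (-4)^{2}≡16, (-4)^{4}≡78, (-4)^{8}≡32. Then (-4)^{13} = (-4)^{8+4+1} ≡ 32 × 78 × 85 ≡ 73 (mod 89)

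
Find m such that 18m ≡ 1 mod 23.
Since 23 is prime, by Fermat 18^(-1) ≡ 18^{21} ≡ 9 mod 23. Verify: 18 × 9 = 162 ≡ 1 mod 23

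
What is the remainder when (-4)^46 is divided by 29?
Using Fermat: (-4)^{28} ≡ 1 mod 29. 46 ≡ 18 mod 28. So (-4)^{46} ≡ (-4)^{18} ≡ 24 mod 29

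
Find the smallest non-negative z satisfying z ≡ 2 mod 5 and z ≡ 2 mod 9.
M = 5 × 9 = 45. M₁ = 9, y₁ ≡ 4 mod 5. M₂ = 5, y₂ ≡ 2 mod 9. z = 2×9×4 + 2×5×2 ≡ 2 mod 45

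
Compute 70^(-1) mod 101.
Since 101 is prime, by Fermat 70^(-1) ≡ 70^{99} ≡ 13 mod 101. Verify: 70 × 13 = 910 ≡ 1 mod 101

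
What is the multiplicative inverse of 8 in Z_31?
Since 31 is prime, by Fermat 8^(-1) ≡ 8^{29} ≡ 4 mod 31. Verify: 8 × 4 = 32 ≡ 1 mod 31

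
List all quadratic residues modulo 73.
Squares in Z_73*: {1, 2, 3, 4, 6, 8, 9, 12, 16, 18, 19, 23, 24, 25, 27, 32, 35, 36, 37, 38, 41, 46, 48, 49, 50, 54, 55, 57, 61, 64, 65, 67, 69, 70, 71, 72}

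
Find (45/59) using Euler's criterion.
(45/59) = 45^{29} mod 59 = 1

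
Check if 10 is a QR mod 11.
By Euler's criterion: 10^{5} ≡ 10 mod 11. Since this equals -1 (≡ 10), 10 is not a QR.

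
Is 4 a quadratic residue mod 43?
By Euler's criterion: 4^{21} ≡ 1 mod 43. Since this equals 1, 4 is a QR.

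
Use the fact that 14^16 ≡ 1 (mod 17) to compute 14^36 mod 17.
By Fermat: 14^{16} ≡ 1 (mod 17). 36 = 2×16 + 4. So 14^{36} ≡ 14^{4} ≡ 13 (mod 17)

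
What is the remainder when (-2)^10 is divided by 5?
Using Fermat: (-2)^{4} ≡ 1 (mod 5). 10 ≡ 2 (mod 4). So (-2)^{10} ≡ (-2)^{2} ≡ 4 (mod 5)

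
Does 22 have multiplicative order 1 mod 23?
Powers of 22 mod 23: 22^1≡22, 22^2≡1. 22^1≡22≢1, so ord ≠ 1. No, the actual order is 2.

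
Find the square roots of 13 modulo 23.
The square roots of 13 mod 23 are 6 and 17. Verify: 6² = 36 ≡ 13 (mod 23)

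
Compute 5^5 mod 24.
By repeated squaring (mod 24): 5^{1}≡5, 5^{2}≡1, 5^{4}≡1. Then 5^{5} = 5^{4+1} ≡ 1 × 5 ≡ 5 (mod 24)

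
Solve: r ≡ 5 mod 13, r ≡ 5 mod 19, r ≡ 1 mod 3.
M = 13 × 19 × 3 = 741. M₁ = 57, y₁ ≡ 8 mod 13. M₂ = 39, y₂ ≡ 1 mod 19. M₃ = 247, y₃ ≡ 1 mod 3. r = 5×57×8 + 5×39×1 + 1×247×1 ≡ 499 mod 741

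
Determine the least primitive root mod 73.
g = 5. For each prime q|72: 5^{36}≡72, 5^{24}≡8, none ≡ 1, so ord_73(5) = 72 and 5 is a primitive root.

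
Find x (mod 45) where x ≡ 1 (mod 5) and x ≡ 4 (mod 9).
M = 5 × 9 = 45. M₁ = 9, y₁ ≡ 4 (mod 5). M₂ = 5, y₂ ≡ 2 (mod 9). x = 1×9×4 + 4×5×2 ≡ 31 (mod 45)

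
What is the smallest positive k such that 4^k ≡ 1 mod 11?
Powers of 4 mod 11: 4^1≡4, 4^2≡5, 4^3≡9, 4^4≡3, 4^5≡1. ord_11(4) = 5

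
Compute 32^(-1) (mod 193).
Since 193 is prime, by Fermat 32^(-1) ≡ 32^{191} ≡ 187 (mod 193). Verify: 32 × 187 = 5984 ≡ 1 (mod 193)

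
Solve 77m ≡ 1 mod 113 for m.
Since 113 is prime, by Fermat 77^(-1) ≡ 77^{111} ≡ 91 mod 113. Verify: 77 × 91 = 7007 ≡ 1 mod 113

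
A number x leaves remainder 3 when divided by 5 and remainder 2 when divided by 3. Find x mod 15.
M = 5 × 3 = 15. M₁ = 3, y₁ ≡ 2 mod 5. M₂ = 5, y₂ ≡ 2 mod 3. x = 3×3×2 + 2×5×2 ≡ 8 mod 15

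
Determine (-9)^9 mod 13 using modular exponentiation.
By repeated squaring (mod 13): (-9)^{1}≡4, (-9)^{2}≡3, (-9)^{4}≡9, (-9)^{8}≡3. Then (-9)^{9} = (-9)^{8+1} ≡ 3 × 4 ≡ 12 (mod 13)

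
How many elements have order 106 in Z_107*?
There are φ(107-1) = φ(106) = 52 primitive roots modulo 107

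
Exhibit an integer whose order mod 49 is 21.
2 has order 21 mod 49 since 2^{21} ≡ 1 mod 49 and no smaller power works.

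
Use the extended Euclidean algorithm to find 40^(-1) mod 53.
Extended GCD: 40(4) + 53(-3) = 1. So 40^(-1) ≡ 4 mod 53. Verify: 40 × 4 = 160 ≡ 1 mod 53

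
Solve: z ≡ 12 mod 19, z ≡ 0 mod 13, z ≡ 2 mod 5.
M = 19 × 13 × 5 = 1235. M₁ = 65, y₁ ≡ 12 mod 19. M₂ = 95, y₂ ≡ 10 mod 13. M₃ = 247, y₃ ≡ 3 mod 5. z = 12×65×12 + 0×95×10 + 2×247×3 ≡ 962 mod 1235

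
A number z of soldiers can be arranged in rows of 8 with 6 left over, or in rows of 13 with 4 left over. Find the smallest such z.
M = 8 × 13 = 104. M₁ = 13, y₁ ≡ 5 mod 8. M₂ = 8, y₂ ≡ 5 mod 13. z = 6×13×5 + 4×8×5 ≡ 30 mod 104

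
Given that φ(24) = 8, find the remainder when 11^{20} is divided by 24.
By Euler: 11^{8} ≡ 1 mod 24 since gcd(11, 24) = 1. 20 = 2×8 + 4. So 11^{20} ≡ 11^{4} ≡ 1 mod 24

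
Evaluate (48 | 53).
(48/53) = 48^{26} mod 53 = -1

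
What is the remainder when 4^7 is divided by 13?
By repeated squaring (mod 13): 4^{1}≡4, 4^{2}≡3, 4^{4}≡9. Then 4^{7} = 4^{4+2+1} ≡ 9 × 3 × 4 ≡ 4 (mod 13)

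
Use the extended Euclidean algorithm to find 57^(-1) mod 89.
Extended GCD: 57(25) + 89(-16) = 1. So 57^(-1) ≡ 25 mod 89. Verify: 57 × 25 = 1425 ≡ 1 mod 89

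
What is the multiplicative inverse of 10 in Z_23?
Since 23 is prime, by Fermat 10^(-1) ≡ 10^{21} ≡ 7 (mod 23). Verify: 10 × 7 = 70 ≡ 1 (mod 23)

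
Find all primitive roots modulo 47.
There are φ(46) = 22 primitive roots mod 47: {5, 10, 11, 13, 15, 19, 20, 22, 23, 26, 29, 30, 31, 33, 35, 38, 39, 40, 41, 43, 44, 45}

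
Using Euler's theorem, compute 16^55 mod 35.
By Euler: 16^{24} ≡ 1 mod 35 since gcd(16, 35) = 1. 55 = 2×24 + 7. So 16^{55} ≡ 16^{7} ≡ 16 mod 35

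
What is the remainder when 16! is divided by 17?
By Wilson's theorem, (16)! ≡ -1 ≡ 16 mod 17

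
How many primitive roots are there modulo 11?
There are φ(11-1) = φ(10) = 4 primitive roots modulo 11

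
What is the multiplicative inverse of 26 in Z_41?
Since 41 is prime, by Fermat 26^(-1) ≡ 26^{39} ≡ 30 mod 41. Verify: 26 × 30 = 780 ≡ 1 mod 41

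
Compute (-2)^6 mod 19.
By repeated squaring (mod 19): (-2)^{1}≡17, (-2)^{2}≡4, (-2)^{4}≡16. Then (-2)^{6} = (-2)^{4+2} ≡ 16 × 4 ≡ 7 (mod 19)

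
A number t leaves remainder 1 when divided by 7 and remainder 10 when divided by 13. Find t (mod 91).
M = 7 × 13 = 91. M₁ = 13, y₁ ≡ 6 (mod 7). M₂ = 7, y₂ ≡ 2 (mod 13). t = 1×13×6 + 10×7×2 ≡ 36 (mod 91)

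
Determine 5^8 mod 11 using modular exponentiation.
By repeated squaring mod 11: 5^{1}≡5, 5^{2}≡3, 5^{4}≡9, 5^{8}≡4. So 5^{8} ≡ 4 mod 11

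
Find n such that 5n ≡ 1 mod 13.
Since 13 is prime, by Fermat 5^(-1) ≡ 5^{11} ≡ 8 mod 13. Verify: 5 × 8 = 40 ≡ 1 mod 13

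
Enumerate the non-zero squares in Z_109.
Quadratic residues modulo 109: {1, 3, 4, 5, 7, 9, 12, 15, 16, 20, 21, 22, 25, 26, 27, 28, 29, 31, 34, 35, 36, 38, 43, 45, 46, 48, 49, 60, 61, 63, 64, 66, 71, 73, 74, 75, 78, 80, 81, 82, 83, 84, 87, 88, 89, 93, 94, 97, 100, 102, 104, 105, 106, 108}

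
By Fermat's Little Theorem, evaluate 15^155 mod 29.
By Fermat: 15^{28} ≡ 1 (mod 29). 155 = 5×28 + 15. So 15^{155} ≡ 15^{15} ≡ 14 (mod 29)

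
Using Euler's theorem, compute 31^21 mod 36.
By Euler: 31^{12} ≡ 1 (mod 36) since gcd(31, 36) = 1. 21 = 1×12 + 9. So 31^{21} ≡ 31^{9} ≡ 19 (mod 36)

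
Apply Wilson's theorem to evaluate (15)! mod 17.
(16)! = (15)! × (16) ≡ -1 mod 17. So (15)! ≡ -1 × (16)^(-1) ≡ (-1)×(-1) = 1 mod 17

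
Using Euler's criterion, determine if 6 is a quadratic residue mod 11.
By Euler's criterion: 6^{5} ≡ 10 (mod 11). Since this equals -1 (≡ 10), 6 is not a QR.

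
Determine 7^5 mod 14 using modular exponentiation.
By repeated squaring mod 14: 7^{1}≡7, 7^{2}≡7, 7^{4}≡7. Then 7^{5} = 7^{4+1} ≡ 7 × 7 ≡ 7 mod 14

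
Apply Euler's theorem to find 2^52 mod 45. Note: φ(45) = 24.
By Euler: 2^{24} ≡ 1 mod 45 since gcd(2, 45) = 1. 52 = 2×24 + 4. So 2^{52} ≡ 2^{4} ≡ 16 mod 45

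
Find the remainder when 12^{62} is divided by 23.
By Fermat: 12^{22} ≡ 1 mod 23. 62 = 2×22 + 18. So 12^{62} ≡ 12^{18} ≡ 16 mod 23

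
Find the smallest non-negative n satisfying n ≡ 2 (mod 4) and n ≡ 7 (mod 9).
M = 4 × 9 = 36. M₁ = 9, y₁ ≡ 1 (mod 4). M₂ = 4, y₂ ≡ 7 (mod 9). n = 2×9×1 + 7×4×7 ≡ 34 (mod 36)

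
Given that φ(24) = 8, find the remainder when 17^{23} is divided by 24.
By Euler: 17^{8} ≡ 1 (mod 24) since gcd(17, 24) = 1. 23 = 2×8 + 7. So 17^{23} ≡ 17^{7} ≡ 17 (mod 24)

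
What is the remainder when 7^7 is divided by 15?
By repeated squaring (mod 15): 7^{1}≡7, 7^{2}≡4, 7^{4}≡1. Then 7^{7} = 7^{4+2+1} ≡ 1 × 4 × 7 ≡ 13 (mod 15)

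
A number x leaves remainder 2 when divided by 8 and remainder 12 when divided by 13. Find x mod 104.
M = 8 × 13 = 104. M₁ = 13, y₁ ≡ 5 mod 8. M₂ = 8, y₂ ≡ 5 mod 13. x = 2×13×5 + 12×8×5 ≡ 90 mod 104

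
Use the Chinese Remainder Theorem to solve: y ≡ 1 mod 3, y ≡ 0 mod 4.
M = 3 × 4 = 12. M₁ = 4, y₁ ≡ 1 mod 3. M₂ = 3, y₂ ≡ 3 mod 4. y = 1×4×1 + 0×3×3 ≡ 4 mod 12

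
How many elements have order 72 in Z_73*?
There are φ(73-1) = φ(72) = 24 primitive roots modulo 73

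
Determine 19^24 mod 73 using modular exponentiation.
By repeated squaring mod 73: 19^{1}≡19, 19^{2}≡69, 19^{4}≡16, 19^{8}≡37, 19^{16}≡55. Then 19^{24} = 19^{16+8} ≡ 55 × 37 ≡ 64 mod 73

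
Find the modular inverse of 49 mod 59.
Since 59 is prime, by Fermat 49^(-1) ≡ 49^{57} ≡ 53 (mod 59). Verify: 49 × 53 = 2597 ≡ 1 (mod 59)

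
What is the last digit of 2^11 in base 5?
Using Fermat: 2^{4} ≡ 1 mod 5. 11 ≡ 3 mod 4. So 2^{11} ≡ 2^{3} ≡ 3 mod 5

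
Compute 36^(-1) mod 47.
Since 47 is prime, by Fermat 36^(-1) ≡ 36^{45} ≡ 17 mod 47. Verify: 36 × 17 = 612 ≡ 1 mod 47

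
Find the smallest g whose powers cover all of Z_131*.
g = 2. For each prime q|130: 2^{65}≡130, 2^{26}≡53, 2^{10}≡107, none ≡ 1, so ord_131(2) = 130 and 2 is a primitive root.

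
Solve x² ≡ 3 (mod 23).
The square roots of 3 mod 23 are 16 and 7. Verify: 16² = 256 ≡ 3 (mod 23)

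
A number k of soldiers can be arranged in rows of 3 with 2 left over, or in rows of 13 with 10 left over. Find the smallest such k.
M = 3 × 13 = 39. M₁ = 13, y₁ ≡ 1 mod 3. M₂ = 3, y₂ ≡ 9 mod 13. k = 2×13×1 + 10×3×9 ≡ 23 mod 39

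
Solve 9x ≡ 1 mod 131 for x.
Since 131 is prime, by Fermat 9^(-1) ≡ 9^{129} ≡ 102 mod 131. Verify: 9 × 102 = 918 ≡ 1 mod 131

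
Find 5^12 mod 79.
By repeated squaring mod 79: 5^{1}≡5, 5^{2}≡25, 5^{4}≡72, 5^{8}≡49. Then 5^{12} = 5^{8+4} ≡ 49 × 72 ≡ 52 mod 79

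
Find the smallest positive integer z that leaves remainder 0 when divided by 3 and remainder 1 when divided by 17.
M = 3 × 17 = 51. M₁ = 17, y₁ ≡ 2 (mod 3). M₂ = 3, y₂ ≡ 6 (mod 17). z = 0×17×2 + 1×3×6 ≡ 18 (mod 51)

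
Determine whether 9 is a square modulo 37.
By Euler's criterion: 9^{18} ≡ 1 (mod 37). Since this equals 1, 9 is a QR.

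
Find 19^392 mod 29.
Using Fermat: 19^{28} ≡ 1 mod 29. 392 ≡ 0 mod 28. So 19^{392} ≡ 19^{0} ≡ 1 mod 29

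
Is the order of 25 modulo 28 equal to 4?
Powers of 25 mod 28: 25^1≡25, 25^2≡9, 25^3≡1. Already 25^3≡1, so the order is 3 < 4. No, the actual order is 3.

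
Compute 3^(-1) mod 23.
Since 23 is prime, by Fermat 3^(-1) ≡ 3^{21} ≡ 8 mod 23. Verify: 3 × 8 = 24 ≡ 1 mod 23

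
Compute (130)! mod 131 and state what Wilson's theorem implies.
(130)! mod 131 = 130. Since this equals -1 (mod 131), Wilson confirms 131 is prime.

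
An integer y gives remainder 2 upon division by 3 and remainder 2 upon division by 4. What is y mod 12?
M = 3 × 4 = 12. M₁ = 4, y₁ ≡ 1 mod 3. M₂ = 3, y₂ ≡ 3 mod 4. y = 2×4×1 + 2×3×3 ≡ 2 mod 12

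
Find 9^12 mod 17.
By repeated squaring mod 17: 9^{1}≡9, 9^{2}≡13, 9^{4}≡16, 9^{8}≡1. Then 9^{12} = 9^{8+4} ≡ 1 × 16 ≡ 16 mod 17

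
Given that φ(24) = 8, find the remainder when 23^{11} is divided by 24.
By Euler: 23^{8} ≡ 1 mod 24 since gcd(23, 24) = 1. 11 = 1×8 + 3. So 23^{11} ≡ 23^{3} ≡ 23 mod 24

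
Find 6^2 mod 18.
6^{2} = 36 ≡ 0 mod 18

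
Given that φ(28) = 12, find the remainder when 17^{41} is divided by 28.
By Euler: 17^{12} ≡ 1 mod 28 since gcd(17, 28) = 1. 41 = 3×12 + 5. So 17^{41} ≡ 17^{5} ≡ 5 mod 28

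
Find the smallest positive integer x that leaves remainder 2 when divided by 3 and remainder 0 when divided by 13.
M = 3 × 13 = 39. M₁ = 13, y₁ ≡ 1 mod 3. M₂ = 3, y₂ ≡ 9 mod 13. x = 2×13×1 + 0×3×9 ≡ 26 mod 39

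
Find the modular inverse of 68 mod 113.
Since 113 is prime, by Fermat 68^(-1) ≡ 68^{111} ≡ 5 (mod 113). Verify: 68 × 5 = 340 ≡ 1 (mod 113)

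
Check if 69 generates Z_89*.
69^{44} ≡ 1 (mod 89) and 44 < 88, so ord_89(69) = 44 ≠ 88 and 69 is not a primitive root.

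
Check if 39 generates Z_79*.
ord_79(39) divides 78. For each prime q|78: 39^{39}≡78, 39^{26}≡55, 39^{6}≡21, none ≡ 1. So 39 has order 78 and is a primitive root mod 79.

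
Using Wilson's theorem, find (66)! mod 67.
By Wilson's theorem, (66)! ≡ -1 ≡ 66 (mod 67)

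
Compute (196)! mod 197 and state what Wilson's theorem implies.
(196)! mod 197 = 196. Since this equals -1 mod 197, Wilson confirms 197 is prime.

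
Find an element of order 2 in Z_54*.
53 has order 2 mod 54 since 53^{2} ≡ 1 (mod 54) and no smaller power works.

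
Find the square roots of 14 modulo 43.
The square roots of 14 mod 43 are 10 and 33. Verify: 10² = 100 ≡ 14 (mod 43)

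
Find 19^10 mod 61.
By repeated squaring mod 61: 19^{1}≡19, 19^{2}≡56, 19^{4}≡25, 19^{8}≡15. Then 19^{10} = 19^{8+2} ≡ 15 × 56 ≡ 47 mod 61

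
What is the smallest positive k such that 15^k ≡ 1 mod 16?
Powers of 15 mod 16: 15^1≡15, 15^2≡1. ord_16(15) = 2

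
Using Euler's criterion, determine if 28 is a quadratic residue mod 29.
By Euler's criterion: 28^{14} ≡ 1 mod 29. Since this equals 1, 28 is a QR.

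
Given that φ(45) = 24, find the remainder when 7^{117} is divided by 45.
By Euler: 7^{24} ≡ 1 mod 45 since gcd(7, 45) = 1. 117 = 4×24 + 21. So 7^{117} ≡ 7^{21} ≡ 37 mod 45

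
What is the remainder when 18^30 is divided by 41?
By repeated squaring mod 41: 18^{1}≡18, 18^{2}≡37, 18^{4}≡16, 18^{8}≡10, 18^{16}≡18. Then 18^{30} = 18^{16+8+4+2} ≡ 18 × 10 × 16 × 37 ≡ 1 mod 41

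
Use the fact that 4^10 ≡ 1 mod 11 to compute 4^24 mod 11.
By Fermat: 4^{10} ≡ 1 mod 11. 24 = 2×10 + 4. So 4^{24} ≡ 4^{4} ≡ 3 mod 11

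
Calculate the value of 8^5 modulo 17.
By repeated squaring (mod 17): 8^{1}≡8, 8^{2}≡13, 8^{4}≡16. Then 8^{5} = 8^{4+1} ≡ 16 × 8 ≡ 9 (mod 17)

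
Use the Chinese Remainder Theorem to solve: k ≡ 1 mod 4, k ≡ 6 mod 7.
M = 4 × 7 = 28. M₁ = 7, y₁ ≡ 3 mod 4. M₂ = 4, y₂ ≡ 2 mod 7. k = 1×7×3 + 6×4×2 ≡ 13 mod 28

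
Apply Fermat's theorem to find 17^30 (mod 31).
By Fermat's Little Theorem, 17^{30} ≡ 1 (mod 31) since 31 is prime and gcd(17, 31) = 1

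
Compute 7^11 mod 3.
Using Fermat: 7^{2} ≡ 1 mod 3. 11 ≡ 1 mod 2. So 7^{11} ≡ 7^{1} ≡ 1 mod 3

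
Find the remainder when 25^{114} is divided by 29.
By Fermat: 25^{28} ≡ 1 (mod 29). 114 = 4×28 + 2. So 25^{114} ≡ 25^{2} ≡ 16 (mod 29)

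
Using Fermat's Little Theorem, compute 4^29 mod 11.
By Fermat: 4^{10} ≡ 1 mod 11. 29 = 2×10 + 9. So 4^{29} ≡ 4^{9} ≡ 3 mod 11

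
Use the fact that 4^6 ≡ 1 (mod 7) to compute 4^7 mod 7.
By Fermat: 4^{6} ≡ 1 (mod 7). So 4^{7} = 4^{6} · 4^{1} ≡ 4^{1} ≡ 4 (mod 7)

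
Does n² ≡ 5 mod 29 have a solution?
By Euler's criterion: 5^{14} ≡ 1 mod 29. Since this equals 1, 5 is a QR.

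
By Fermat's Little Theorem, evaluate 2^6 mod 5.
By Fermat: 2^{4} ≡ 1 (mod 5). So 2^{6} = 2^{4} · 2^{2} ≡ 2^{2} ≡ 4 (mod 5)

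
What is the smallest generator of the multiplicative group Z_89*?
g = 3. For each prime q|88: 3^{44}≡88, 3^{8}≡64, none ≡ 1, so ord_89(3) = 88 and 3 is a primitive root.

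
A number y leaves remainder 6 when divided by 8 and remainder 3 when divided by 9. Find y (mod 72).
M = 8 × 9 = 72. M₁ = 9, y₁ ≡ 1 (mod 8). M₂ = 8, y₂ ≡ 8 (mod 9). y = 6×9×1 + 3×8×8 ≡ 30 (mod 72)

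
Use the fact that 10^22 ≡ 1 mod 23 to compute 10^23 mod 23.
By Fermat: 10^{22} ≡ 1 mod 23. So 10^{23} = 10^{22} · 10^{1} ≡ 10^{1} ≡ 10 mod 23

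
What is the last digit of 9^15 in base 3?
By repeated squaring (mod 3): 9^{1}≡0, 9^{2}≡0, 9^{4}≡0, 9^{8}≡0. Then 9^{15} = 9^{8+4+2+1} ≡ 0 × 0 × 0 × 0 ≡ 0 (mod 3)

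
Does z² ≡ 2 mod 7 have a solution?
By Euler's criterion: 2^{3} ≡ 1 mod 7. Since this equals 1, 2 is a QR.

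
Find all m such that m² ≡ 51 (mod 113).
The square roots of 51 mod 113 are 86 and 27. Verify: 86² = 7396 ≡ 51 (mod 113)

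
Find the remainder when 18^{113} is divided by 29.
By Fermat: 18^{28} ≡ 1 (mod 29). 113 = 4×28 + 1. So 18^{113} ≡ 18^{1} ≡ 18 (mod 29)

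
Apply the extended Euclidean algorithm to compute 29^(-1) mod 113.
Extended GCD: 29(39) + 113(-10) = 1. So 29^(-1) ≡ 39 mod 113. Verify: 29 × 39 = 1131 ≡ 1 mod 113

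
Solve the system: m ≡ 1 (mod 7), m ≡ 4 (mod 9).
M = 7 × 9 = 63. M₁ = 9, y₁ ≡ 4 (mod 7). M₂ = 7, y₂ ≡ 4 (mod 9). m = 1×9×4 + 4×7×4 ≡ 22 (mod 63)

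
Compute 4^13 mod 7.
Using Fermat: 4^{6} ≡ 1 mod 7. 13 ≡ 1 mod 6. So 4^{13} ≡ 4^{1} ≡ 4 mod 7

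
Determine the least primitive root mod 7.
g = 3. For each prime q|6: 3^{3}≡6, 3^{2}≡2, none ≡ 1, so ord_7(3) = 6 and 3 is a primitive root.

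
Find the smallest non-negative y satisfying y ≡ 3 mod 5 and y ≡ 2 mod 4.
M = 5 × 4 = 20. M₁ = 4, y₁ ≡ 4 mod 5. M₂ = 5, y₂ ≡ 1 mod 4. y = 3×4×4 + 2×5×1 ≡ 18 mod 20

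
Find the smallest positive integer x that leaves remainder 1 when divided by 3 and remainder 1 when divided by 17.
M = 3 × 17 = 51. M₁ = 17, y₁ ≡ 2 (mod 3). M₂ = 3, y₂ ≡ 6 (mod 17). x = 1×17×2 + 1×3×6 ≡ 1 (mod 51)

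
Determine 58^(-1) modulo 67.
Since 67 is prime, by Fermat 58^(-1) ≡ 58^{65} ≡ 52 mod 67. Verify: 58 × 52 = 3016 ≡ 1 mod 67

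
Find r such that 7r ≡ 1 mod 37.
Since 37 is prime, by Fermat 7^(-1) ≡ 7^{35} ≡ 16 mod 37. Verify: 7 × 16 = 112 ≡ 1 mod 37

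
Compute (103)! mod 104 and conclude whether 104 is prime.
(103)! mod 104 = 0. Since 0 ≢ -1 mod 104, 104 is not prime.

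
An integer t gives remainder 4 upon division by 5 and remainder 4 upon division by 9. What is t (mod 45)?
M = 5 × 9 = 45. M₁ = 9, y₁ ≡ 4 (mod 5). M₂ = 5, y₂ ≡ 2 (mod 9). t = 4×9×4 + 4×5×2 ≡ 4 (mod 45)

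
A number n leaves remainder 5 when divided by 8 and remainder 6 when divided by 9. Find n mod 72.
M = 8 × 9 = 72. M₁ = 9, y₁ ≡ 1 mod 8. M₂ = 8, y₂ ≡ 8 mod 9. n = 5×9×1 + 6×8×8 ≡ 69 mod 72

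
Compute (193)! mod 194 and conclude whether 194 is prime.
(193)! mod 194 = 0. Since 0 ≢ -1 (mod 194), 194 is not prime.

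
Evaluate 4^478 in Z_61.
Using Fermat: 4^{60} ≡ 1 (mod 61). 478 ≡ 58 (mod 60). So 4^{478} ≡ 4^{58} ≡ 42 (mod 61)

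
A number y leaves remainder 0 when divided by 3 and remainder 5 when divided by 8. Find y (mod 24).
M = 3 × 8 = 24. M₁ = 8, y₁ ≡ 2 (mod 3). M₂ = 3, y₂ ≡ 3 (mod 8). y = 0×8×2 + 5×3×3 ≡ 21 (mod 24)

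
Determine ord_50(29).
Powers of 29 mod 50: 29^1≡29, 29^2≡41, 29^3≡39, 29^4≡31, 29^5≡49, 29^6≡21, 29^7≡9, 29^8≡11, 29^9≡19, 29^10≡1. ord_50(29) = 10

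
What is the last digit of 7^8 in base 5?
Using Fermat: 7^{4} ≡ 1 mod 5. 8 ≡ 0 mod 4. So 7^{8} ≡ 7^{0} ≡ 1 mod 5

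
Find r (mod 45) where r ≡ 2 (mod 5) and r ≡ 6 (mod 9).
M = 5 × 9 = 45. M₁ = 9, y₁ ≡ 4 (mod 5). M₂ = 5, y₂ ≡ 2 (mod 9). r = 2×9×4 + 6×5×2 ≡ 42 (mod 45)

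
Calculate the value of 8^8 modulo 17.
By repeated squaring (mod 17): 8^{1}≡8, 8^{2}≡13, 8^{4}≡16, 8^{8}≡1. So 8^{8} ≡ 1 (mod 17)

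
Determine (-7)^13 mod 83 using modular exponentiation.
By repeated squaring (mod 83): (-7)^{1}≡76, (-7)^{2}≡49, (-7)^{4}≡77, (-7)^{8}≡36. Then (-7)^{13} = (-7)^{8+4+1} ≡ 36 × 77 × 76 ≡ 18 (mod 83)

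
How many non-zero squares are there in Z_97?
Exactly half the non-zero residues mod a prime are QRs: (97-1)/2 = 48.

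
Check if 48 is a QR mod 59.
By Euler's criterion: 48^{29} ≡ 1 (mod 59). Since this equals 1, 48 is a QR.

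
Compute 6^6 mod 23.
By repeated squaring mod 23: 6^{1}≡6, 6^{2}≡13, 6^{4}≡8. Then 6^{6} = 6^{4+2} ≡ 8 × 13 ≡ 12 mod 23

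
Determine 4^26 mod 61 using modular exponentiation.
By repeated squaring mod 61: 4^{1}≡4, 4^{2}≡16, 4^{4}≡12, 4^{8}≡22, 4^{16}≡57. Then 4^{26} = 4^{16+8+2} ≡ 57 × 22 × 16 ≡ 56 mod 61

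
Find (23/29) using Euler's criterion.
(23/29) = 23^{14} mod 29 = 1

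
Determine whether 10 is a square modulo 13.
By Euler's criterion: 10^{6} ≡ 1 (mod 13). Since this equals 1, 10 is a QR.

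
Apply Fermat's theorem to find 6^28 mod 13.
By Fermat: 6^{12} ≡ 1 mod 13. 28 = 2×12 + 4. So 6^{28} ≡ 6^{4} ≡ 9 mod 13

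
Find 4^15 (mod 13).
Using Fermat: 4^{12} ≡ 1 (mod 13). 15 ≡ 3 (mod 12). So 4^{15} ≡ 4^{3} ≡ 12 (mod 13)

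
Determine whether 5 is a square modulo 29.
By Euler's criterion: 5^{14} ≡ 1 (mod 29). Since this equals 1, 5 is a QR.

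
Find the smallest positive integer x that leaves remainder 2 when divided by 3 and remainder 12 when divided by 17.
M = 3 × 17 = 51. M₁ = 17, y₁ ≡ 2 mod 3. M₂ = 3, y₂ ≡ 6 mod 17. x = 2×17×2 + 12×3×6 ≡ 29 mod 51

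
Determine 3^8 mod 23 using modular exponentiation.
By repeated squaring mod 23: 3^{1}≡3, 3^{2}≡9, 3^{4}≡12, 3^{8}≡6. So 3^{8} ≡ 6 mod 23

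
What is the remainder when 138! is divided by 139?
By Wilson's theorem, (138)! ≡ -1 ≡ 138 mod 139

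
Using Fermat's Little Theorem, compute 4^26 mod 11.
By Fermat: 4^{10} ≡ 1 mod 11. 26 = 2×10 + 6. So 4^{26} ≡ 4^{6} ≡ 4 mod 11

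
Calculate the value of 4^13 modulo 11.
Using Fermat: 4^{10} ≡ 1 (mod 11). 13 ≡ 3 (mod 10). So 4^{13} ≡ 4^{3} ≡ 9 (mod 11)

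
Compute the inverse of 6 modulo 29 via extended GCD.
Extended GCD: 6(5) + 29(-1) = 1. So 6^(-1) ≡ 5 mod 29. Verify: 6 × 5 = 30 ≡ 1 mod 29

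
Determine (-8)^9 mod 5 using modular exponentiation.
Using Fermat: (-8)^{4} ≡ 1 mod 5. 9 ≡ 1 mod 4. So (-8)^{9} ≡ (-8)^{1} ≡ 2 mod 5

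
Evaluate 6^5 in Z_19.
By repeated squaring (mod 19): 6^{1}≡6, 6^{2}≡17, 6^{4}≡4. Then 6^{5} = 6^{4+1} ≡ 4 × 6 ≡ 5 (mod 19)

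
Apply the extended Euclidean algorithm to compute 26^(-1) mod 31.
Extended GCD: 26(6) + 31(-5) = 1. So 26^(-1) ≡ 6 (mod 31). Verify: 26 × 6 = 156 ≡ 1 (mod 31)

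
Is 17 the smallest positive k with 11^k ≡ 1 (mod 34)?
Powers of 11 mod 34: 11^1≡11, 11^2≡19, 11^3≡5, 11^4≡21, 11^5≡27, 11^6≡25, 11^7≡3, 11^8≡33, 11^9≡23, 11^10≡15, 11^11≡29, 11^12≡13, 11^13≡7, 11^14≡9, 11^15≡31, 11^16≡1. Already 11^16≡1, so the order is 16 < 17. No, the actual order is 16.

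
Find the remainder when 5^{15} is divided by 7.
By Fermat: 5^{6} ≡ 1 (mod 7). 15 = 2×6 + 3. So 5^{15} ≡ 5^{3} ≡ 6 (mod 7)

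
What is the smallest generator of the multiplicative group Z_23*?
g = 5. Powers: [5, 2, 10, 4, 20, 8, 17, 16, ...] generates all 22 non-zero residues.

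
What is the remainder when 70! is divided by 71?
By Wilson's theorem, (70)! ≡ -1 ≡ 70 mod 71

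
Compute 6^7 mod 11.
By repeated squaring mod 11: 6^{1}≡6, 6^{2}≡3, 6^{4}≡9. Then 6^{7} = 6^{4+2+1} ≡ 9 × 3 × 6 ≡ 8 mod 11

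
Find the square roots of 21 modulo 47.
The square roots of 21 mod 47 are 16 and 31. Verify: 16² = 256 ≡ 21 mod 47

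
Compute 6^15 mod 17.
By repeated squaring (mod 17): 6^{1}≡6, 6^{2}≡2, 6^{4}≡4, 6^{8}≡16. Then 6^{15} = 6^{8+4+2+1} ≡ 16 × 4 × 2 × 6 ≡ 3 (mod 17)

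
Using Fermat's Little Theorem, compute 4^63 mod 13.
By Fermat: 4^{12} ≡ 1 (mod 13). 63 = 5×12 + 3. So 4^{63} ≡ 4^{3} ≡ 12 (mod 13)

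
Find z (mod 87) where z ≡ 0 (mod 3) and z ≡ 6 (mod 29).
M = 3 × 29 = 87. M₁ = 29, y₁ ≡ 2 (mod 3). M₂ = 3, y₂ ≡ 10 (mod 29). z = 0×29×2 + 6×3×10 ≡ 6 (mod 87)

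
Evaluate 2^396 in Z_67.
Using Fermat: 2^{66} ≡ 1 (mod 67). 396 ≡ 0 (mod 66). So 2^{396} ≡ 2^{0} ≡ 1 (mod 67)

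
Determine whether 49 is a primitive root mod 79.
49^{39} ≡ 1 mod 79 and 39 < 78, so ord_79(49) = 39 ≠ 78 and 49 is not a primitive root.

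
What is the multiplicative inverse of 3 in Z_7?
Since 7 is prime, by Fermat 3^(-1) ≡ 3^{5} ≡ 5 (mod 7). Verify: 3 × 5 = 15 ≡ 1 (mod 7)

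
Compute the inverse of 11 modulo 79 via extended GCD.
Extended GCD: 11(36) + 79(-5) = 1. So 11^(-1) ≡ 36 (mod 79). Verify: 11 × 36 = 396 ≡ 1 (mod 79)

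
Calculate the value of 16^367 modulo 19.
Using Fermat: 16^{18} ≡ 1 (mod 19). 367 ≡ 7 (mod 18). So 16^{367} ≡ 16^{7} ≡ 17 (mod 19)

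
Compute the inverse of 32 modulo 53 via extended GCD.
Extended GCD: 32(5) + 53(-3) = 1. So 32^(-1) ≡ 5 (mod 53). Verify: 32 × 5 = 160 ≡ 1 (mod 53)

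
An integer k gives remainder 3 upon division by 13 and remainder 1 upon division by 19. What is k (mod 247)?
M = 13 × 19 = 247. M₁ = 19, y₁ ≡ 11 (mod 13). M₂ = 13, y₂ ≡ 3 (mod 19). k = 3×19×11 + 1×13×3 ≡ 172 (mod 247)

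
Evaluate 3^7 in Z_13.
By repeated squaring (mod 13): 3^{1}≡3, 3^{2}≡9, 3^{4}≡3. Then 3^{7} = 3^{4+2+1} ≡ 3 × 9 × 3 ≡ 3 (mod 13)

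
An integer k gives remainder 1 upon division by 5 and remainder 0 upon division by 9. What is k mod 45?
M = 5 × 9 = 45. M₁ = 9, y₁ ≡ 4 mod 5. M₂ = 5, y₂ ≡ 2 mod 9. k = 1×9×4 + 0×5×2 ≡ 36 mod 45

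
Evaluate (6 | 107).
(6/107) = 6^{53} mod 107 = -1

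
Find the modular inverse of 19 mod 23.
Since 23 is prime, by Fermat 19^(-1) ≡ 19^{21} ≡ 17 (mod 23). Verify: 19 × 17 = 323 ≡ 1 (mod 23)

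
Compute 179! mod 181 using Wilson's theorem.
(180)! = (179)! × (180) ≡ -1 mod 181. So (179)! ≡ -1 × (180)^(-1) ≡ (-1)×(-1) = 1 mod 181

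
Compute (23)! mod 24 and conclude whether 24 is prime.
(23)! mod 24 = 0. Since 0 ≢ -1 (mod 24), 24 is not prime.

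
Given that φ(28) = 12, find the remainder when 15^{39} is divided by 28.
By Euler: 15^{12} ≡ 1 (mod 28) since gcd(15, 28) = 1. 39 = 3×12 + 3. So 15^{39} ≡ 15^{3} ≡ 15 (mod 28)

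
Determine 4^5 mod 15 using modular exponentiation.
By repeated squaring (mod 15): 4^{1}≡4, 4^{2}≡1, 4^{4}≡1. Then 4^{5} = 4^{4+1} ≡ 1 × 4 ≡ 4 (mod 15)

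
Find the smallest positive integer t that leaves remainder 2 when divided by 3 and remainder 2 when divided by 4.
M = 3 × 4 = 12. M₁ = 4, y₁ ≡ 1 (mod 3). M₂ = 3, y₂ ≡ 3 (mod 4). t = 2×4×1 + 2×3×3 ≡ 2 (mod 12)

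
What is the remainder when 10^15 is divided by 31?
By repeated squaring (mod 31): 10^{1}≡10, 10^{2}≡7, 10^{4}≡18, 10^{8}≡14. Then 10^{15} = 10^{8+4+2+1} ≡ 14 × 18 × 7 × 10 ≡ 1 (mod 31)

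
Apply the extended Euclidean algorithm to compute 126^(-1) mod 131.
Extended GCD: 126(26) + 131(-25) = 1. So 126^(-1) ≡ 26 (mod 131). Verify: 126 × 26 = 3276 ≡ 1 (mod 131)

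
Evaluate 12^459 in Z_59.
Using Fermat: 12^{58} ≡ 1 (mod 59). 459 ≡ 53 (mod 58). So 12^{459} ≡ 12^{53} ≡ 57 (mod 59)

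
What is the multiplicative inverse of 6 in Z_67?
Since 67 is prime, by Fermat 6^(-1) ≡ 6^{65} ≡ 56 (mod 67). Verify: 6 × 56 = 336 ≡ 1 (mod 67)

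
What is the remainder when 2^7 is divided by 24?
By repeated squaring mod 24: 2^{1}≡2, 2^{2}≡4, 2^{4}≡16. Then 2^{7} = 2^{4+2+1} ≡ 16 × 4 × 2 ≡ 8 mod 24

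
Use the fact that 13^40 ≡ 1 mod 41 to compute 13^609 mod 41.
By Fermat: 13^{40} ≡ 1 mod 41. 609 ≡ 9 mod 40. So 13^{609} ≡ 13^{9} ≡ 7 mod 41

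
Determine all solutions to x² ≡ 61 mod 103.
The square roots of 61 mod 103 are 79 and 24. Verify: 79² = 6241 ≡ 61 mod 103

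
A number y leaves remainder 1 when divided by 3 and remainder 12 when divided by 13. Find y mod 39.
M = 3 × 13 = 39. M₁ = 13, y₁ ≡ 1 mod 3. M₂ = 3, y₂ ≡ 9 mod 13. y = 1×13×1 + 12×3×9 ≡ 25 mod 39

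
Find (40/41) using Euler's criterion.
(40/41) = 40^{20} mod 41 = 1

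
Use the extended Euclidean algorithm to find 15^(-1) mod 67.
Extended GCD: 15(9) + 67(-2) = 1. So 15^(-1) ≡ 9 mod 67. Verify: 15 × 9 = 135 ≡ 1 mod 67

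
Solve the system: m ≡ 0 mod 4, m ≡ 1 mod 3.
M = 4 × 3 = 12. M₁ = 3, y₁ ≡ 3 mod 4. M₂ = 4, y₂ ≡ 1 mod 3. m = 0×3×3 + 1×4×1 ≡ 4 mod 12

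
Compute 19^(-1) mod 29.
Since 29 is prime, by Fermat 19^(-1) ≡ 19^{27} ≡ 26 mod 29. Verify: 19 × 26 = 494 ≡ 1 mod 29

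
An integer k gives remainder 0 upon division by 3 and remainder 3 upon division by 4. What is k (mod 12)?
M = 3 × 4 = 12. M₁ = 4, y₁ ≡ 1 (mod 3). M₂ = 3, y₂ ≡ 3 (mod 4). k = 0×4×1 + 3×3×3 ≡ 3 (mod 12)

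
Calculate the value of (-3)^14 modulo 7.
Using Fermat: (-3)^{6} ≡ 1 mod 7. 14 ≡ 2 mod 6. So (-3)^{14} ≡ (-3)^{2} ≡ 2 mod 7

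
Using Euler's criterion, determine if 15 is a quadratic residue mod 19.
By Euler's criterion: 15^{9} ≡ 18 (mod 19). Since this equals -1 (≡ 18), 15 is not a QR.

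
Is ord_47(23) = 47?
Powers of 23 mod 47: 23^1≡23, 23^2≡12, 23^3≡41, 23^4≡3, 23^5≡22, 23^6≡36, 23^7≡29, 23^8≡9, 23^9≡19, 23^10≡14, 23^11≡40, 23^12≡27, 23^13≡10, 23^14≡42, 23^15≡26, 23^16≡34, 23^17≡30, 23^18≡32, 23^19≡31, 23^20≡8, 23^21≡43, 23^22≡2, 23^23≡46, 23^24≡24, 23^25≡35, 23^26≡6, 23^27≡44, 23^28≡25, 23^29≡11, 23^30≡18, 23^31≡38, 23^32≡28, 23^33≡33, 23^34≡7, 23^35≡20, 23^36≡37, 23^37≡5, 23^38≡21, 23^39≡13, 23^40≡17, 23^41≡15, 23^42≡16, 23^43≡39, 23^44≡4, 23^45≡45, 23^46≡1. Already 23^46≡1, so the order is 46 < 47. No, the actual order is 46.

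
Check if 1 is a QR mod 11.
By Euler's criterion: 1^{5} ≡ 1 (mod 11). Since this equals 1, 1 is a QR.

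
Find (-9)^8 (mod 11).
By repeated squaring (mod 11): (-9)^{1}≡2, (-9)^{2}≡4, (-9)^{4}≡5, (-9)^{8}≡3. So (-9)^{8} ≡ 3 (mod 11)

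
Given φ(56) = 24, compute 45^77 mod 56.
By Euler: 45^{24} ≡ 1 (mod 56) since gcd(45, 56) = 1. 77 = 3×24 + 5. So 45^{77} ≡ 45^{5} ≡ 5 (mod 56)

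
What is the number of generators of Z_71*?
A prime p has φ(p-1) primitive roots; here φ(70) = 24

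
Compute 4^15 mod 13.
Using Fermat: 4^{12} ≡ 1 mod 13. 15 ≡ 3 mod 12. So 4^{15} ≡ 4^{3} ≡ 12 mod 13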